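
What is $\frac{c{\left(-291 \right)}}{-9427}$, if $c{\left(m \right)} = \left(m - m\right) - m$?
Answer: $- \frac{291}{9427} \approx -0.030869$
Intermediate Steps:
$c{\left(m \right)} = - m$ ($c{\left(m \right)} = 0 - m = - m$)
$\frac{c{\left(-291 \right)}}{-9427} = \frac{\left(-1\right) \left(-291\right)}{-9427} = 291 \left(- \frac{1}{9427}\right) = - \frac{291}{9427}$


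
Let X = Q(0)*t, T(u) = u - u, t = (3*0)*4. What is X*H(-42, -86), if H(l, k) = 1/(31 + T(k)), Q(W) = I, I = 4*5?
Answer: 0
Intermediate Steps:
I = 20
t = 0 (t = 0*4 = 0)
Q(W) = 20
T(u) = 0
X = 0 (X = 20*0 = 0)
H(l, k) = 1/31 (H(l, k) = 1/(31 + 0) = 1/31)
X*H(-42, -86) = 0*(1/31) = 0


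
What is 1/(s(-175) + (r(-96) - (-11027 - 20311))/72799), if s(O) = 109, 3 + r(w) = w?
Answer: 72799/7966330 ≈ 0.0091383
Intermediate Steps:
r(w) = -3 + w
1/(s(-175) + (r(-96) - (-11027 - 20311))/72799) = 1/(109 + ((-3 - 96) - (-11027 - 20311))/72799) = 1/(109 + (-99 - 1*(-31338))*(1/72799)) = 1/(109 + (-99 + 31338)*(1/72799)) = 1/(109 + 31239*(1/72799)) = 1/(109 + 31239/72799) = 1/(7966330/72799) = 72799/7966330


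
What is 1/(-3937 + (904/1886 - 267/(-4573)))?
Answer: -4312339/16975359866 ≈ -0.00025403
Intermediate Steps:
1/(-3937 + (904/1886 - 267/(-4573))) = 1/(-3937 + (904*(1/1886) - 267*(-1/4573))) = 1/(-3937 + (452/943 + 267/4573)) = 1/(-3937 + 2318777/4312339) = 1/(-16975359866/4312339) = -4312339/16975359866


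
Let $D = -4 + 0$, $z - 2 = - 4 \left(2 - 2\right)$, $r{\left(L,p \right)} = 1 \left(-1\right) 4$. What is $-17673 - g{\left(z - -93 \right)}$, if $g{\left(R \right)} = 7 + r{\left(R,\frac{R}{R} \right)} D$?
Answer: $-17696$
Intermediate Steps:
$r{\left(L,p \right)} = -4$ ($r{\left(L,p \right)} = \left(-1\right) 4 = -4$)
$z = 2$ ($z = 2 - 4 \left(2 - 2\right) = 2 - 0 = 2 + 0 = 2$)
$D = -4$
$g{\left(R \right)} = 23$ ($g{\left(R \right)} = 7 - -16 = 7 + 16 = 23$)
$-17673 - g{\left(z - -93 \right)} = -17673 - 23 = -17696$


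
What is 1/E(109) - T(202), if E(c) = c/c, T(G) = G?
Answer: -201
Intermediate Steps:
E(c) = 1
1/E(109) - T(202) = 1/1 - 1*202 = 1 - 202 = -201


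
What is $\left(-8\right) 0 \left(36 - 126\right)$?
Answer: $0$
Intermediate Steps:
$\left(-8\right) 0 \left(36 - 126\right) = 0 \left(-90\right) = 0$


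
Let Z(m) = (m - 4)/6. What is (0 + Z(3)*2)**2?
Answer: 1/9 ≈ 0.11111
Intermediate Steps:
Z(m) = -2/3 + m/6 (Z(m) = (-4 + m)/6 = -2/3 + m/6)
(0 + Z(3)*2)**2 = (0 + (-2/3 + (1/6)*3)*2)**2 = (0 + (-2/3 + 1/2)*2)**2 = (0 - 1/6*2)**2 = (0 - 1/3)**2 = (-1/3)**2 = 1/9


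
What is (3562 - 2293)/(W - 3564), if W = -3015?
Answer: -141/731 ≈ -0.19289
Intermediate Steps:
(3562 - 2293)/(W - 3564) = (3562 - 2293)/(-3015 - 3564) = 1269/(-6579) = 1269*(-1/6579) = -141/731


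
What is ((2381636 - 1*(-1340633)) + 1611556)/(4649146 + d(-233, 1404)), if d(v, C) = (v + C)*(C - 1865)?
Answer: 152395/117409 ≈ 1.2980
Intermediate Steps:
d(v, C) = (-1865 + C)*(C + v) (d(v, C) = (C + v)*(-1865 + C) = (-1865 + C)*(C + v))
((2381636 - 1*(-1340633)) + 1611556)/(4649146 + d(-233, 1404)) = ((2381636 - 1*(-1340633)) + 1611556)/(4649146 + (1404**2 - 1865*1404 - 1865*(-233) + 1404*(-233))) = ((2381636 + 1340633) + 1611556)/(4649146 + (1971216 - 2618460 + 434545 - 327132)) = (3722269 + 1611556)/(4649146 - 539831) = 5333825/4109315 = 5333825*(1/4109315) = 152395/117409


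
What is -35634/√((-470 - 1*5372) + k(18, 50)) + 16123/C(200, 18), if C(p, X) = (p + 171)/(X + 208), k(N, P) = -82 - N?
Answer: 3643798/371 + 17817*I*√5942/2971 ≈ 9821.6 + 462.27*I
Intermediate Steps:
C(p, X) = (171 + p)/(208 + X)
-35634/√((-470 - 1*5372) + k(18, 50)) + 16123/C(200, 18) = -35634/√((-470 - 1*5372) + (-82 - 1*18)) + 16123/(((171 + 200)/(208 + 18))) = -35634/√((-470 - 5372) + (-82 - 18)) + 16123/((371/226)) = -35634/√(-5842 - 100) + 16123/(((1/226)*371)) = -35634*(-I*√5942/5942) + 16123/(371/226) = -35634*(-I*√5942/5942) + 16123*(226/371) = -(-17817)*I*√5942/2971 + 3643798/371 = 17817*I*√5942/2971 + 3643798/371 = 3643798/371 + 17817*I*√5942/2971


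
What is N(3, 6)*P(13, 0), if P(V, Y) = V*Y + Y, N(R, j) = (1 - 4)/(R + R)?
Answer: 0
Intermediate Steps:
N(R, j) = -3/(2*R) (N(R, j) = -3*1/(2*R) = -3/(2*R))
P(V, Y) = Y + V*Y
N(3, 6)*P(13, 0) = (-3/2/3)*(0*(1 + 13)) = (-3/2*⅓)*(0*14) = -½*0 = 0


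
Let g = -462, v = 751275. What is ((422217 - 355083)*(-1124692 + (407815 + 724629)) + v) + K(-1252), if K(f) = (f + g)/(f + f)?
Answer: 652509902693/1252 ≈ 5.2117e+8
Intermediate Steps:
K(f) = (-462 + f)/(2*f) (K(f) = (f - 462)/(f + f) = (-462 + f)/((2*f)) = (-462 + f)*(1/(2*f)) = (-462 + f)/(2*f))
((422217 - 355083)*(-1124692 + (407815 + 724629)) + v) + K(-1252) = ((422217 - 355083)*(-1124692 + (407815 + 724629)) + 751275) + (½)*(-462 - 1252)/(-1252) = (67134*(-1124692 + 1132444) + 751275) + (½)*(-1/1252)*(-1714) = (67134*7752 + 751275) + 857/1252 = (520422768 + 751275) + 857/1252 = 521174043 + 857/1252 = 652509902693/1252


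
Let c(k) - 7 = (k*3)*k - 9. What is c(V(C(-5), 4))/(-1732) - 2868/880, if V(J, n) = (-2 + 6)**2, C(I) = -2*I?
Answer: -352591/95260 ≈ -3.7014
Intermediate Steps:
V(J, n) = 16 (V(J, n) = 4**2 = 16)
c(k) = -2 + 3*k**2 (c(k) = 7 + ((k*3)*k - 9) = 7 + ((3*k)*k - 9) = 7 + (3*k**2 - 9) = 7 + (-9 + 3*k**2) = -2 + 3*k**2)
c(V(C(-5), 4))/(-1732) - 2868/880 = (-2 + 3*16**2)/(-1732) - 2868/880 = (-2 + 3*256)*(-1/1732) - 2868*1/880 = (-2 + 768)*(-1/1732) - 717/220 = 766*(-1/1732) - 717/220 = -383/866 - 717/220 = -352591/95260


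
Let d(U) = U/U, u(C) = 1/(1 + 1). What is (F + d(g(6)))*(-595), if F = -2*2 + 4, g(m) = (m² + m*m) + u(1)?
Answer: -595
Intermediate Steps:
u(C) = ½ (u(C) = 1/2 = ½)
g(m) = ½ + 2*m² (g(m) = (m² + m*m) + ½ = (m² + m²) + ½ = 2*m² + ½ = ½ + 2*m²)
d(U) = 1
F = 0 (F = -4 + 4 = 0)
(F + d(g(6)))*(-595) = (0 + 1)*(-595) = 1*(-595) = -595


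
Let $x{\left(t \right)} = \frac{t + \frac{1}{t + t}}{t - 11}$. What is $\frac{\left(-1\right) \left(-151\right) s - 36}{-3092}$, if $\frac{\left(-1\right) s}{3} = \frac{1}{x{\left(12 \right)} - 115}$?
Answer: $\frac{19521}{1910083} \approx 0.01022$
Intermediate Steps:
$x{\left(t \right)} = \frac{t + \frac{1}{2 t}}{-11 + t}$
$s = \frac{72}{2471}$ ($s = - \frac{3}{\frac{\frac{1}{2} + 12^{2}}{12 \left(-11 + 12\right)} - 115} = - \frac{3}{\frac{\frac{1}{2} + 144}{12 \cdot 1} - 115} = - \frac{3}{\frac{1}{12} \cdot 1 \cdot \frac{289}{2} - 115} = - \frac{3}{\frac{289}{24} - 115} = - \frac{3}{- \frac{2471}{24}} = \left(-3\right) \left(- \frac{24}{2471}\right) = \frac{72}{2471} \approx 0.029138$)
$\frac{\left(-1\right) \left(-151\right) s - 36}{-3092} = \frac{\left(-1\right) \left(-151\right) \frac{72}{2471} - 36}{-3092} = \left(151 \cdot \frac{72}{2471} - 36\right) \left(- \frac{1}{3092}\right) = \left(\frac{10872}{2471} - 36\right) \left(- \frac{1}{3092}\right) = \left(- \frac{78084}{2471}\right) \left(- \frac{1}{3092}\right) = \frac{19521}{1910083}$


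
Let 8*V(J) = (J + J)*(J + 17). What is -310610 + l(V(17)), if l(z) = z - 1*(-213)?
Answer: -620505/2 ≈ -3.1025e+5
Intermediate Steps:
V(J) = J*(17 + J)/4 (V(J) = ((J + J)*(J + 17))/8 = ((2*J)*(17 + J))/8 = (2*J*(17 + J))/8 = J*(17 + J)/4)
l(z) = 213 + z (l(z) = z + 213 = 213 + z)
-310610 + l(V(17)) = -310610 + (213 + (¼)*17*(17 + 17)) = -310610 + (213 + (¼)*17*34) = -310610 + (213 + 289/2) = -310610 + 715/2 = -620505/2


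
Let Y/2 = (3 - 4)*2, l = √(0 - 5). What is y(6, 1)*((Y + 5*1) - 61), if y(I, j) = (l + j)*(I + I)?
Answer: -720 - 720*I*√5 ≈ -720.0 - 1610.0*I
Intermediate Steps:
l = I*√5 (l = √(-5) = I*√5 ≈ 2.2361*I)
Y = -4 (Y = 2*((3 - 4)*2) = 2*(-1*2) = 2*(-2) = -4)
y(I, j) = 2*I*(j + I*√5) (y(I, j) = (I*√5 + j)*(I + I) = (j + I*√5)*(2*I) = 2*I*(j + I*√5))
y(6, 1)*((Y + 5*1) - 61) = (2*6*(1 + I*√5))*((-4 + 5*1) - 61) = (12 + 12*I*√5)*((-4 + 5) - 61) = (12 + 12*I*√5)*(1 - 61) = (12 + 12*I*√5)*(-60) = -720 - 720*I*√5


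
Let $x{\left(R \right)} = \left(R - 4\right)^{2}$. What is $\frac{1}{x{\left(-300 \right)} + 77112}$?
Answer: $\frac{1}{169528} \approx 5.8987 \cdot 10^{-6}$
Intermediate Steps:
$x{\left(R \right)} = \left(-4 + R\right)^{2}$
$\frac{1}{x{\left(-300 \right)} + 77112} = \frac{1}{\left(-4 - 300\right)^{2} + 77112} = \frac{1}{\left(-304\right)^{2} + 77112} = \frac{1}{92416 + 77112} = \frac{1}{169528}$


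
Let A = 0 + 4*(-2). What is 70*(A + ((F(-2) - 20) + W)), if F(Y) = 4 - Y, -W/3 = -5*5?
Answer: 3710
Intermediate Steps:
W = 75 (W = -(-15)*5 = -3*(-25) = 75)
A = -8 (A = 0 - 8 = -8)
70*(A + ((F(-2) - 20) + W)) = 70*(-8 + (((4 - 1*(-2)) - 20) + 75)) = 70*(-8 + (((4 + 2) - 20) + 75)) = 70*(-8 + ((6 - 20) + 75)) = 70*(-8 + (-14 + 75)) = 70*(-8 + 61) = 70*53 = 3710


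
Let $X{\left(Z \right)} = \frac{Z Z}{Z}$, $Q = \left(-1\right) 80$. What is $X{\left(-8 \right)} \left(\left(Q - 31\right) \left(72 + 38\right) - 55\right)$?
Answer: $98120$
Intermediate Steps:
$Q = -80$
$X{\left(Z \right)} = Z$ ($X{\left(Z \right)} = \frac{Z^{2}}{Z} = Z$)
$X{\left(-8 \right)} \left(\left(Q - 31\right) \left(72 + 38\right) - 55\right) = - 8 \left(\left(-80 - 31\right) \left(72 + 38\right) - 55\right) = - 8 \left(\left(-111\right) 110 - 55\right) = - 8 \left(-12210 - 55\right) = \left(-8\right) \left(-12265\right) = 98120$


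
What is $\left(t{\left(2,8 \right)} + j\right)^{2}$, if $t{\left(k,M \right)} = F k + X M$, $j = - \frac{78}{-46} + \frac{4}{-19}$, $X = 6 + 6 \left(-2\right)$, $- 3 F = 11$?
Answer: $\frac{4983654025}{1718721} \approx 2899.6$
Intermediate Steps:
$F = - \frac{11}{3}$ ($F = \left(- \frac{1}{3}\right) 11 = - \frac{11}{3} \approx -3.6667$)
$X = -6$ ($X = 6 - 12 = -6$)
$j = \frac{649}{437}$ ($j = \left(-78\right) \left(- \frac{1}{46}\right) + 4 \left(- \frac{1}{19}\right) = \frac{39}{23} - \frac{4}{19} = \frac{649}{437} \approx 1.4851$)
$t{\left(k,M \right)} = - 6 M - \frac{11 k}{3}$ ($t{\left(k,M \right)} = - \frac{11 k}{3} - 6 M = - 6 M - \frac{11 k}{3}$)
$\left(t{\left(2,8 \right)} + j\right)^{2} = \left(\left(\left(-6\right) 8 - \frac{22}{3}\right) + \frac{649}{437}\right)^{2} = \left(\left(-48 - \frac{22}{3}\right) + \frac{649}{437}\right)^{2} = \left(- \frac{166}{3} + \frac{649}{437}\right)^{2} = \left(- \frac{70595}{1311}\right)^{2} = \frac{4983654025}{1718721}$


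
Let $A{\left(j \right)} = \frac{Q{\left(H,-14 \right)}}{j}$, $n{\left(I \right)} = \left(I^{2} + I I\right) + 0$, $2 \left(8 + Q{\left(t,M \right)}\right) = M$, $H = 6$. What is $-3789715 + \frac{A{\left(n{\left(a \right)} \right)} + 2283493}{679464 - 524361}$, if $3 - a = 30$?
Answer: $- \frac{285667826725877}{75380058} \approx -3.7897 \cdot 10^{6}$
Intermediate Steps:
$a = -27$ ($a = 3 - 30 = -27$)
$Q{\left(t,M \right)} = -8 + \frac{M}{2}$
$n{\left(I \right)} = 2 I^{2}$ ($n{\left(I \right)} = \left(I^{2} + I^{2}\right) + 0 = 2 I^{2} + 0 = 2 I^{2}$)
$A{\left(j \right)} = - \frac{15}{j}$ ($A{\left(j \right)} = \frac{-8 + \frac{1}{2} \left(-14\right)}{j} = \frac{-8 - 7}{j} = - \frac{15}{j}$)
$-3789715 + \frac{A{\left(n{\left(a \right)} \right)} + 2283493}{679464 - 524361} = -3789715 + \frac{- \frac{15}{2 \left(-27\right)^{2}} + 2283493}{679464 - 524361} = -3789715 + \frac{- \frac{15}{2 \cdot 729} + 2283493}{155103} = -3789715 + \left(- \frac{15}{1458} + 2283493\right) \frac{1}{155103} = -3789715 + \left(\left(-15\right) \frac{1}{1458} + 2283493\right) \frac{1}{155103} = -3789715 + \left(- \frac{5}{486} + 2283493\right) \frac{1}{155103} = -3789715 + \frac{1109777593}{486} \cdot \frac{1}{155103} = -3789715 + \frac{1109777593}{75380058} = - \frac{285667826725877}{75380058}$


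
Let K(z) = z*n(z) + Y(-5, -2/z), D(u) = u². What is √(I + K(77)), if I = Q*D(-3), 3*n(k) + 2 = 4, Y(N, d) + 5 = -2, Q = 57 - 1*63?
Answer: I*√87/3 ≈ 3.1091*I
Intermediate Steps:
Q = -6 (Q = 57 - 63 = -6)
Y(N, d) = -7 (Y(N, d) = -5 - 2 = -7)
n(k) = ⅔ (n(k) = -⅔ + (⅓)*4 = -⅔ + 4/3 = ⅔)
I = -54 (I = -6*(-3)² = -6*9 = -54)
K(z) = -7 + 2*z/3 (K(z) = z*(⅔) - 7 = 2*z/3 - 7 = -7 + 2*z/3)
√(I + K(77)) = √(-54 + (-7 + (⅔)*77)) = √(-54 + (-7 + 154/3)) = √(-54 + 133/3) = √(-29/3) = I*√87/3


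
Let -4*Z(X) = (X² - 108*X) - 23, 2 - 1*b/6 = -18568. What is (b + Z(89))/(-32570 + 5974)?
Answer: -223697/53192 ≈ -4.2055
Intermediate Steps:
b = 111420 (b = 12 - 6*(-18568) = 12 + 111408 = 111420)
Z(X) = 23/4 + 27*X - X²/4 (Z(X) = -((X² - 108*X) - 23)/4 = -(-23 + X² - 108*X)/4 = 23/4 + 27*X - X²/4)
(b + Z(89))/(-32570 + 5974) = (111420 + (23/4 + 27*89 - ¼*89²))/(-32570 + 5974) = (111420 + (23/4 + 2403 - ¼*7921))/(-26596) = (111420 + (23/4 + 2403 - 7921/4))*(-1/26596) = (111420 + 857/2)*(-1/26596) = (223697/2)*(-1/26596) = -223697/53192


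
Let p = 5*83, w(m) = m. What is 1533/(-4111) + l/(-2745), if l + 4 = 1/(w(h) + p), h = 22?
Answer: -1831751228/4931411715 ≈ -0.37145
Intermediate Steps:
p = 415
l = -1747/437 (l = -4 + 1/(22 + 415) = -4 + 1/437 = -1747/437 ≈ -3.9977)
1533/(-4111) + l/(-2745) = 1533/(-4111) - 1747/437/(-2745) = 1533*(-1/4111) - 1747/437*(-1/2745) = -1533/4111 + 1747/1199565 = -1831751228/4931411715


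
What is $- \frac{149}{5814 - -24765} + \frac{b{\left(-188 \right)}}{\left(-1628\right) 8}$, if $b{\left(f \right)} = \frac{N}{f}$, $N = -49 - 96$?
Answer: $- \frac{369262243}{74873048448} \approx -0.0049318$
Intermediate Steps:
$N = -145$
$b{\left(f \right)} = - \frac{145}{f}$
$- \frac{149}{5814 - -24765} + \frac{b{\left(-188 \right)}}{\left(-1628\right) 8} = - \frac{149}{5814 - -24765} + \frac{\left(-145\right) \frac{1}{-188}}{\left(-1628\right) 8} = - \frac{149}{5814 + 24765} + \frac{\left(-145\right) \left(- \frac{1}{188}\right)}{-13024} = - \frac{149}{30579} + \frac{145}{188} \left(- \frac{1}{13024}\right) = \left(-149\right) \frac{1}{30579} - \frac{145}{2448512} = - \frac{149}{30579} - \frac{145}{2448512} = - \frac{369262243}{74873048448}$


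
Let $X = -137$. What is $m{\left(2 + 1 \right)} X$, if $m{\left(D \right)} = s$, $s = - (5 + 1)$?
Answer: $822$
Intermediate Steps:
$s = -6$ ($s = \left(-1\right) 6 = -6$)
$m{\left(D \right)} = -6$
$m{\left(2 + 1 \right)} X = \left(-6\right) \left(-137\right) = 822$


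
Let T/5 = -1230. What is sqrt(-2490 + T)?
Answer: 24*I*sqrt(15) ≈ 92.952*I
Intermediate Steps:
T = -6150 (T = 5*(-1230) = -6150)
sqrt(-2490 + T) = sqrt(-2490 - 6150) = sqrt(-8640) = 24*I*sqrt(15)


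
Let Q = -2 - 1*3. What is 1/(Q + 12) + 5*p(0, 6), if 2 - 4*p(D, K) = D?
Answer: 37/14 ≈ 2.6429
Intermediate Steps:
p(D, K) = ½ - D/4
Q = -5 (Q = -2 - 3 = -5)
1/(Q + 12) + 5*p(0, 6) = 1/(-5 + 12) + 5*(½ - ¼*0) = 1/7 + 5*(½ + 0) = ⅐ + 5*(½) = ⅐ + 5/2 = 37/14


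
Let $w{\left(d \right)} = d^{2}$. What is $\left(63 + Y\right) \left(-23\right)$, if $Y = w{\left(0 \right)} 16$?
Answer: $-1449$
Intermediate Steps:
$Y = 0$ ($Y = 0^{2} \cdot 16 = 0 \cdot 16 = 0$)
$\left(63 + Y\right) \left(-23\right) = \left(63 + 0\right) \left(-23\right) = 63 \left(-23\right) = -1449$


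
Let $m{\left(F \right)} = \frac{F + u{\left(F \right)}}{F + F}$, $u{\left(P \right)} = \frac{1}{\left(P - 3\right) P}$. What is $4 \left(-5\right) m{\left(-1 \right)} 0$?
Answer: $0$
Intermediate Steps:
$u{\left(P \right)} = \frac{1}{P \left(-3 + P\right)}$ ($u{\left(P \right)} = \frac{1}{\left(-3 + P\right) P} = \frac{1}{P \left(-3 + P\right)}$)
$m{\left(F \right)} = \frac{F + \frac{1}{F \left(-3 + F\right)}}{2 F}$ ($m{\left(F \right)} = \frac{F + \frac{1}{F \left(-3 + F\right)}}{F + F} = \frac{F + \frac{1}{F \left(-3 + F\right)}}{2 F}$)
$4 \left(-5\right) m{\left(-1 \right)} 0 = 4 \left(-5\right) \frac{1 + \left(-1\right)^{2} \left(-3 - 1\right)}{2 \cdot 1 \left(-3 - 1\right)} 0 = - 20 \cdot \frac{1}{2} \cdot 1 \frac{1}{-4} \left(1 + 1 \left(-4\right)\right) 0 = - 20 \cdot \frac{1}{2} \cdot 1 \left(- \frac{1}{4}\right) \left(1 - 4\right) 0 = - 20 \cdot \frac{1}{2} \cdot 1 \left(- \frac{1}{4}\right) \left(-3\right) 0 = \left(-20\right) \frac{3}{8} \cdot 0 = \left(- \frac{15}{2}\right) 0 = 0$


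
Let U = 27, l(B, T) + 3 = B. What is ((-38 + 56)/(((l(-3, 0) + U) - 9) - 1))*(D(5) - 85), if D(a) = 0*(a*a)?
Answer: -1530/11 ≈ -139.09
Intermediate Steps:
l(B, T) = -3 + B
D(a) = 0 (D(a) = 0*a² = 0)
((-38 + 56)/(((l(-3, 0) + U) - 9) - 1))*(D(5) - 85) = ((-38 + 56)/((((-3 - 3) + 27) - 9) - 1))*(0 - 85) = (18/(((-6 + 27) - 9) - 1))*(-85) = (18/((21 - 9) - 1))*(-85) = (18/(12 - 1))*(-85) = (18/11)*(-85) = -1530/11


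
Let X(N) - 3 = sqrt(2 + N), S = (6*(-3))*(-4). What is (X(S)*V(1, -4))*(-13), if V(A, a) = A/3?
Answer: -13 - 13*sqrt(74)/3 ≈ -50.277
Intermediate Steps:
S = 72 (S = -18*(-4) = 72)
X(N) = 3 + sqrt(2 + N)
V(A, a) = A/3 (V(A, a) = A*(1/3) = A/3)
(X(S)*V(1, -4))*(-13) = ((3 + sqrt(2 + 72))*((1/3)*1))*(-13) = ((3 + sqrt(74))*(1/3))*(-13) = (1 + sqrt(74)/3)*(-13) = -13 - 13*sqrt(74)/3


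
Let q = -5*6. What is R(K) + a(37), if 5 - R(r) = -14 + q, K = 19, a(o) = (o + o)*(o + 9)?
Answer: 3453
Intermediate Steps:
a(o) = 2*o*(9 + o) (a(o) = (2*o)*(9 + o) = 2*o*(9 + o))
q = -30
R(r) = 49 (R(r) = 5 - (-14 - 30) = 5 - 1*(-44) = 5 + 44 = 49)
R(K) + a(37) = 49 + 2*37*(9 + 37) = 49 + 2*37*46 = 49 + 3404 = 3453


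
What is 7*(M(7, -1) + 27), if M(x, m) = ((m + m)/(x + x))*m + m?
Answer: 183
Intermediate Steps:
M(x, m) = m + m²/x (M(x, m) = ((2*m)/((2*x)))*m + m = ((2*m)*(1/(2*x)))*m + m = (m/x)*m + m = m²/x + m = m + m²/x)
7*(M(7, -1) + 27) = 7*(-1*(-1 + 7)/7 + 27) = 7*(-1*⅐*6 + 27) = 7*(-6/7 + 27) = 7*(183/7) = 183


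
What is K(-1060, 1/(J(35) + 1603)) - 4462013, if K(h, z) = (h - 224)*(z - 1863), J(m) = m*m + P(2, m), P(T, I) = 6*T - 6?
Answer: -2933078699/1417 ≈ -2.0699e+6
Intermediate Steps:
P(T, I) = -6 + 6*T
J(m) = 6 + m² (J(m) = m*m + (-6 + 6*2) = m² + (-6 + 12) = m² + 6 = 6 + m²)
K(h, z) = (-1863 + z)*(-224 + h) (K(h, z) = (-224 + h)*(-1863 + z) = (-1863 + z)*(-224 + h))
K(-1060, 1/(J(35) + 1603)) - 4462013 = (417312 - 1863*(-1060) - 224/((6 + 35²) + 1603) - 1060/((6 + 35²) + 1603)) - 4462013 = (417312 + 1974780 - 224/((6 + 1225) + 1603) - 1060/((6 + 1225) + 1603)) - 4462013 = (417312 + 1974780 - 224/(1231 + 1603) - 1060/(1231 + 1603)) - 4462013 = (417312 + 1974780 - 224/2834 - 1060/2834) - 4462013 = (417312 + 1974780 - 224*1/2834 - 1060*1/2834) - 4462013 = (417312 + 1974780 - 112/1417 - 530/1417) - 4462013 = 3389593722/1417 - 4462013 = -2933078699/1417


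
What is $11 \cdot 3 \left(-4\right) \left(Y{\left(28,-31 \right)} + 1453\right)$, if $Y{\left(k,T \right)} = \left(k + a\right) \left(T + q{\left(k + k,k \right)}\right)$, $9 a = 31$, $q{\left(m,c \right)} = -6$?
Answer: $- \frac{114664}{3} \approx -38221.0$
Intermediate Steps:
$a = \frac{31}{9}$ ($a = \frac{1}{9} \cdot 31 = \frac{31}{9} \approx 3.4444$)
$Y{\left(k,T \right)} = \left(-6 + T\right) \left(\frac{31}{9} + k\right)$ ($Y{\left(k,T \right)} = \left(k + \frac{31}{9}\right) \left(T - 6\right) = \left(\frac{31}{9} + k\right) \left(-6 + T\right) = \left(-6 + T\right) \left(\frac{31}{9} + k\right)$)
$11 \cdot 3 \left(-4\right) \left(Y{\left(28,-31 \right)} + 1453\right) = 11 \cdot 3 \left(-4\right) \left(\left(- \frac{62}{3} - 168 + \frac{31}{9} \left(-31\right) - 868\right) + 1453\right) = 33 \left(-4\right) \left(\left(- \frac{62}{3} - 168 - \frac{961}{9} - 868\right) + 1453\right) = - 132 \left(- \frac{10471}{9} + 1453\right) = \left(-132\right) \frac{2606}{9} = - \frac{114664}{3}$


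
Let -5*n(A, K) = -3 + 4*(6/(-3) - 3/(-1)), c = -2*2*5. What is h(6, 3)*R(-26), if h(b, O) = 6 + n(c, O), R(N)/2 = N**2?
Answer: 39208/5 ≈ 7841.6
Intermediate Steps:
c = -20 (c = -4*5 = -20)
R(N) = 2*N**2
n(A, K) = -1/5 (n(A, K) = -(-3 + 4*(6/(-3) - 3/(-1)))/5 = -(-3 + 4*(6*(-1/3) - 3*(-1)))/5 = -(-3 + 4*(-2 + 3))/5 = -(-3 + 4*1)/5 = -(-3 + 4)/5 = -1/5*1 = -1/5)
h(b, O) = 29/5 (h(b, O) = 6 - 1/5 = 29/5)
h(6, 3)*R(-26) = 29*(2*(-26)**2)/5 = 29*(2*676)/5 = (29/5)*1352 = 39208/5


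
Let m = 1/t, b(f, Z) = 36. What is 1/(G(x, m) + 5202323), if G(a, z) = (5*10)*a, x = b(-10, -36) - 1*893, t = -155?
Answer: 1/5159473 ≈ 1.9382e-7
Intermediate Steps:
m = -1/155 (m = 1/(-155) = -1/155 ≈ -0.0064516)
x = -857 (x = 36 - 1*893 = 36 - 893 = -857)
G(a, z) = 50*a
1/(G(x, m) + 5202323) = 1/(50*(-857) + 5202323) = 1/(-42850 + 5202323) = 1/5159473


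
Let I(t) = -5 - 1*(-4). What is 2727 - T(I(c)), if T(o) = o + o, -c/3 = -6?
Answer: 2729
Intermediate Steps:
c = 18 (c = -3*(-6) = 18)
I(t) = -1 (I(t) = -5 + 4 = -1)
T(o) = 2*o
2727 - T(I(c)) = 2727 - 2*(-1) = 2727 - 1*(-2) = 2727 + 2 = 2729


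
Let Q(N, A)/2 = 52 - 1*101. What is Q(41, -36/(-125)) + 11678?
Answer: 11580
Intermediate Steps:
Q(N, A) = -98 (Q(N, A) = 2*(52 - 1*101) = 2*(52 - 101) = 2*(-49) = -98)
Q(41, -36/(-125)) + 11678 = -98 + 11678 = 11580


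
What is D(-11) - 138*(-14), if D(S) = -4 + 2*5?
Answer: 1938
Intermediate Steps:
D(S) = 6 (D(S) = -4 + 10 = 6)
D(-11) - 138*(-14) = 6 - 138*(-14) = 6 - 46*(-42) = 6 + 1932 = 1938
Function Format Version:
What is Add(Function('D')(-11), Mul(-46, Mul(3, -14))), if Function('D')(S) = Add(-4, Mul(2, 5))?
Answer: 1938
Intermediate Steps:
Function('D')(S) = 6 (Function('D')(S) = Add(-4, 10) = 6)
Add(Function('D')(-11), Mul(-46, Mul(3, -14))) = Add(6, Mul(-46, Mul(3, -14))) = Add(6, Mul(-46, -42)) = Add(6, 1932) = 1938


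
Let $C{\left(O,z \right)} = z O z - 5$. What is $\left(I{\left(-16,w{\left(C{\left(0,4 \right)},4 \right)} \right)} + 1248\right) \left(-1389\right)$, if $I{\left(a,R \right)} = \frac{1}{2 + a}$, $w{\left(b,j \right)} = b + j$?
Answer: $- \frac{24267219}{14} \approx -1.7334 \cdot 10^{6}$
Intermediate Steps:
$C{\left(O,z \right)} = -5 + O z^{2}$ ($C{\left(O,z \right)} = O z z - 5 = O z^{2} - 5 = -5 + O z^{2}$)
$\left(I{\left(-16,w{\left(C{\left(0,4 \right)},4 \right)} \right)} + 1248\right) \left(-1389\right) = \left(\frac{1}{2 - 16} + 1248\right) \left(-1389\right) = \left(\frac{1}{-14} + 1248\right) \left(-1389\right) = \left(- \frac{1}{14} + 1248\right) \left(-1389\right) = \frac{17471}{14} \left(-1389\right) = - \frac{24267219}{14}$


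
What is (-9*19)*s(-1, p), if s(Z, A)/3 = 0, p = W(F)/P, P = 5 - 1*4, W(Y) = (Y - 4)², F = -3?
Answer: 0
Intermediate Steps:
W(Y) = (-4 + Y)²
P = 1 (P = 5 - 4 = 1)
p = 49 (p = (-4 - 3)²/1 = (-7)²*1 = 49*1 = 49)
s(Z, A) = 0 (s(Z, A) = 3*0 = 0)
(-9*19)*s(-1, p) = -9*19*0 = -171*0 = 0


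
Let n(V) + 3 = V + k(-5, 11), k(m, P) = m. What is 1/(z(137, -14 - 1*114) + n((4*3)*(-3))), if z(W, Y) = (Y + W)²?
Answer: 1/37 ≈ 0.027027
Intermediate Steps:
z(W, Y) = (W + Y)²
n(V) = -8 + V (n(V) = -3 + (V - 5) = -3 + (-5 + V) = -8 + V)
1/(z(137, -14 - 1*114) + n((4*3)*(-3))) = 1/((137 + (-14 - 1*114))² + (-8 + (4*3)*(-3))) = 1/((137 + (-14 - 114))² + (-8 + 12*(-3))) = 1/((137 - 128)² + (-8 - 36)) = 1/(9² - 44) = 1/(81 - 44) = 1/37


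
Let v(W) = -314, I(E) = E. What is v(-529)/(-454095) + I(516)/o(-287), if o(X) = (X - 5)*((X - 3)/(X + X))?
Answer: -3361727099/961319115 ≈ -3.4970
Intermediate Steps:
o(X) = (-5 + X)*(-3 + X)/(2*X) (o(X) = (-5 + X)*((-3 + X)/((2*X))) = (-5 + X)*((-3 + X)*(1/(2*X))) = (-5 + X)*((-3 + X)/(2*X)) = (-5 + X)*(-3 + X)/(2*X))
v(-529)/(-454095) + I(516)/o(-287) = -314/(-454095) + 516/(((½)*(15 - 287*(-8 - 287))/(-287))) = -314*(-1/454095) + 516/(((½)*(-1/287)*(15 - 287*(-295)))) = 314/454095 + 516/(((½)*(-1/287)*(15 + 84665))) = 314/454095 + 516/(((½)*(-1/287)*84680)) = 314/454095 + 516/(-42340/287) = 314/454095 + 516*(-287/42340) = 314/454095 - 37023/10585 = -3361727099/961319115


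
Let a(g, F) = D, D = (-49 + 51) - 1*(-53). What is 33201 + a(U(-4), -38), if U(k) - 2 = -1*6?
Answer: 33256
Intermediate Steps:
D = 55 (D = 2 + 53 = 55)
U(k) = -4 (U(k) = 2 - 1*6 = 2 - 6 = -4)
a(g, F) = 55
33201 + a(U(-4), -38) = 33201 + 55 = 33256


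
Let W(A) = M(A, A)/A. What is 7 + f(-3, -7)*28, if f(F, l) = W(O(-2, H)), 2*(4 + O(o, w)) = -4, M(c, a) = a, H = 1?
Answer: 35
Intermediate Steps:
O(o, w) = -6 (O(o, w) = -4 + (½)*(-4) = -4 - 2 = -6)
W(A) = 1 (W(A) = A/A = 1)
f(F, l) = 1
7 + f(-3, -7)*28 = 7 + 1*28 = 7 + 28 = 35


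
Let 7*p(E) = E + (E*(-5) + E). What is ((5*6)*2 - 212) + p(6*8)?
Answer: -1208/7 ≈ -172.57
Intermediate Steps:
p(E) = -3*E/7 (p(E) = (E + (E*(-5) + E))/7 = (E + (-5*E + E))/7 = (E - 4*E)/7 = (-3*E)/7 = -3*E/7)
((5*6)*2 - 212) + p(6*8) = ((5*6)*2 - 212) - 18*8/7 = (30*2 - 212) - 3/7*48 = (60 - 212) - 144/7 = -152 - 144/7 = -1208/7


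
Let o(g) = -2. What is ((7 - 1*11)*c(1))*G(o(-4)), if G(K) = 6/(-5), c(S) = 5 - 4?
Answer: 24/5 ≈ 4.8000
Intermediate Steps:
c(S) = 1
G(K) = -6/5 (G(K) = 6*(-1/5) = -6/5)
((7 - 1*11)*c(1))*G(o(-4)) = ((7 - 1*11)*1)*(-6/5) = ((7 - 11)*1)*(-6/5) = -4*1*(-6/5) = -4*(-6/5) = 24/5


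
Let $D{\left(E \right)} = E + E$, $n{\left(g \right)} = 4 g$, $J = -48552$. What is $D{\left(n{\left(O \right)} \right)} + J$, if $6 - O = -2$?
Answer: $-48488$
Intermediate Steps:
$O = 8$ ($O = 6 - -2 = 6 + 2 = 8$)
$D{\left(E \right)} = 2 E$
$D{\left(n{\left(O \right)} \right)} + J = 2 \cdot 4 \cdot 8 - 48552 = 2 \cdot 32 - 48552 = 64 - 48552 = -48488$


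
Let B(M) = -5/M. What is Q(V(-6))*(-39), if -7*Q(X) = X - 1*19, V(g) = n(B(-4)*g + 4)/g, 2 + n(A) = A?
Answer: -403/4 ≈ -100.75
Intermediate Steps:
n(A) = -2 + A
V(g) = (2 + 5*g/4)/g (V(g) = (-2 + ((-5/(-4))*g + 4))/g = (-2 + ((-5*(-1/4))*g + 4))/g = (-2 + (5*g/4 + 4))/g = (-2 + (4 + 5*g/4))/g = (2 + 5*g/4)/g)
Q(X) = 19/7 - X/7 (Q(X) = -(X - 1*19)/7 = -(X - 19)/7 = -(-19 + X)/7 = 19/7 - X/7)
Q(V(-6))*(-39) = (19/7 - (5/4 + 2/(-6))/7)*(-39) = (19/7 - (5/4 + 2*(-1/6))/7)*(-39) = (19/7 - (5/4 - 1/3)/7)*(-39) = (19/7 - 1/7*11/12)*(-39) = (19/7 - 11/84)*(-39) = (31/12)*(-39) = -403/4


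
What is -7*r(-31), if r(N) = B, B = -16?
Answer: 112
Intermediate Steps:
r(N) = -16
-7*r(-31) = -7*(-16) = 112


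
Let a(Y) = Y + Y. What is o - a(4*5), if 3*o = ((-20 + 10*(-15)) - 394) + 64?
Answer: -620/3 ≈ -206.67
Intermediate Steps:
a(Y) = 2*Y
o = -500/3 (o = (((-20 + 10*(-15)) - 394) + 64)/3 = (((-20 - 150) - 394) + 64)/3 = ((-170 - 394) + 64)/3 = (-564 + 64)/3 = (⅓)*(-500) = -500/3 ≈ -166.67)
o - a(4*5) = -500/3 - 2*4*5 = -500/3 - 2*20 = -500/3 - 1*40 = -500/3 - 40 = -620/3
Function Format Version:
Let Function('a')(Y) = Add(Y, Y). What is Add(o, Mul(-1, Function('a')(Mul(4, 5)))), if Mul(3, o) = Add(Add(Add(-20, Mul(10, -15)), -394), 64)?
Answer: Rational(-620, 3) ≈ -206.67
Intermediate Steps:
Function('a')(Y) = Mul(2, Y)
o = Rational(-500, 3) (o = Mul(Rational(1, 3), Add(Add(Add(-20, Mul(10, -15)), -394), 64)) = Mul(Rational(1, 3), Add(Add(Add(-20, -150), -394), 64)) = Mul(Rational(1, 3), Add(Add(-170, -394), 64)) = Mul(Rational(1, 3), Add(-564, 64)) = Mul(Rational(1, 3), -500) = Rational(-500, 3) ≈ -166.67)
Add(o, Mul(-1, Function('a')(Mul(4, 5)))) = Add(Rational(-500, 3), Mul(-1, Mul(2, Mul(4, 5)))) = Add(Rational(-500, 3), Mul(-1, Mul(2, 20))) = Add(Rational(-500, 3), Mul(-1, 40)) = Add(Rational(-500, 3), -40) = Rational(-620, 3)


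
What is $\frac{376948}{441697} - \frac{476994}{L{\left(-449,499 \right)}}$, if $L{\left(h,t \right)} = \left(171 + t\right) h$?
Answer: $\frac{162042042829}{66437854255} \approx 2.439$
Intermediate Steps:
$L{\left(h,t \right)} = h \left(171 + t\right)$
$\frac{376948}{441697} - \frac{476994}{L{\left(-449,499 \right)}} = \frac{376948}{441697} - \frac{476994}{\left(-449\right) \left(171 + 499\right)} = 376948 \cdot \frac{1}{441697} - \frac{476994}{\left(-449\right) 670} = \frac{376948}{441697} - \frac{476994}{-300830} = \frac{376948}{441697} - - \frac{238497}{150415} = \frac{376948}{441697} + \frac{238497}{150415} = \frac{162042042829}{66437854255}$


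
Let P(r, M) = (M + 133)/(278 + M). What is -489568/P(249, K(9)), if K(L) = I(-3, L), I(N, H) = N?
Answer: -13463120/13 ≈ -1.0356e+6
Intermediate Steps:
K(L) = -3
P(r, M) = (133 + M)/(278 + M)
-489568/P(249, K(9)) = -489568*(278 - 3)/(133 - 3) = -489568/(130/275) = -489568/((1/275)*130) = -489568/26/55 = -489568*55/26 = -13463120/13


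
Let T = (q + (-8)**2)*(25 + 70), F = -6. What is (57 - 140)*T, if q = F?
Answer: -457330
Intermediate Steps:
q = -6
T = 5510 (T = (-6 + (-8)**2)*(25 + 70) = (-6 + 64)*95 = 58*95 = 5510)
(57 - 140)*T = (57 - 140)*5510 = -83*5510 = -457330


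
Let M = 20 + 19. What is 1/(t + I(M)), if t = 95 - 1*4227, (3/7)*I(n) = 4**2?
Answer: -3/12284 ≈ -0.00024422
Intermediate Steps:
M = 39
I(n) = 112/3 (I(n) = (7/3)*4**2 = (7/3)*16 = 112/3)
t = -4132 (t = 95 - 4227 = -4132)
1/(t + I(M)) = 1/(-4132 + 112/3) = 1/(-12284/3) = -3/12284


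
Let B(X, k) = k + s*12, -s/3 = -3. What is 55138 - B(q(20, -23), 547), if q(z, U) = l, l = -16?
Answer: 54483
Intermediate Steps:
s = 9 (s = -3*(-3) = 9)
q(z, U) = -16
B(X, k) = 108 + k (B(X, k) = k + 9*12 = k + 108 = 108 + k)
55138 - B(q(20, -23), 547) = 55138 - (108 + 547) = 55138 - 1*655 = 55138 - 655 = 54483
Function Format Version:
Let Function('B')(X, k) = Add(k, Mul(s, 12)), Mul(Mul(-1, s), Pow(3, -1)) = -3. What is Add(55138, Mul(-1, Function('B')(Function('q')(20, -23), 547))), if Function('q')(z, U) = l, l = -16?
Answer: 54483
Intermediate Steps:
s = 9 (s = Mul(-3, -3) = 9)
Function('q')(z, U) = -16
Function('B')(X, k) = Add(108, k) (Function('B')(X, k) = Add(k, Mul(9, 12)) = Add(k, 108) = Add(108, k))
Add(55138, Mul(-1, Function('B')(Function('q')(20, -23), 547))) = Add(55138, Mul(-1, Add(108, 547))) = Add(55138, Mul(-1, 655)) = Add(55138, -655) = 54483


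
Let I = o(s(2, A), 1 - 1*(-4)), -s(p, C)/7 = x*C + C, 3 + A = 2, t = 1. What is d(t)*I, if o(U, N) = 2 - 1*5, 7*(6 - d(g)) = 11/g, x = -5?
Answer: -93/7 ≈ -13.286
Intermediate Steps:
A = -1 (A = -3 + 2 = -1)
d(g) = 6 - 11/(7*g)
s(p, C) = 28*C (s(p, C) = -7*(-5*C + C) = -(-28)*C = 28*C)
o(U, N) = -3 (o(U, N) = 2 - 5 = -3)
I = -3
d(t)*I = (6 - 11/7/1)*(-3) = (6 - 11/7*1)*(-3) = (6 - 11/7)*(-3) = (31/7)*(-3) = -93/7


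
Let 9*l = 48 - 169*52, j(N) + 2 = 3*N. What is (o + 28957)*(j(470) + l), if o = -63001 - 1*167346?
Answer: -263955160/3 ≈ -8.7985e+7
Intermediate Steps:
j(N) = -2 + 3*N
l = -8740/9 (l = (48 - 169*52)/9 = (48 - 8788)/9 = (⅑)*(-8740) = -8740/9 ≈ -971.11)
o = -230347 (o = -63001 - 167346 = -230347)
(o + 28957)*(j(470) + l) = (-230347 + 28957)*((-2 + 3*470) - 8740/9) = -201390*((-2 + 1410) - 8740/9) = -201390*(1408 - 8740/9) = -201390*3932/9 = -263955160/3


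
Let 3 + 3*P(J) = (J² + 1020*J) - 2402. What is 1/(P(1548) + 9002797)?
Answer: 3/30981250 ≈ 9.6833e-8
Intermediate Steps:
P(J) = -2405/3 + 340*J + J²/3 (P(J) = -1 + ((J² + 1020*J) - 2402)/3 = -1 + (-2402 + J² + 1020*J)/3 = -1 + (-2402/3 + 340*J + J²/3) = -2405/3 + 340*J + J²/3)
1/(P(1548) + 9002797) = 1/((-2405/3 + 340*1548 + (⅓)*1548²) + 9002797) = 1/((-2405/3 + 526320 + (⅓)*2396304) + 9002797) = 1/((-2405/3 + 526320 + 798768) + 9002797) = 1/(3972859/3 + 9002797) = 1/(30981250/3) = 3/30981250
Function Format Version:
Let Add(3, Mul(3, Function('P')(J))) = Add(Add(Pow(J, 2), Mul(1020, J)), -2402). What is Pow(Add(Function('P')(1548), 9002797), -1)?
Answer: Rational(3, 30981250) ≈ 9.6833e-8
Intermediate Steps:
Function('P')(J) = Add(Rational(-2405, 3), Mul(340, J), Mul(Rational(1, 3), Pow(J, 2))) (Function('P')(J) = Add(-1, Mul(Rational(1, 3), Add(Add(Pow(J, 2), Mul(1020, J)), -2402))) = Add(-1, Mul(Rational(1, 3), Add(-2402, Pow(J, 2), Mul(1020, J)))) = Add(-1, Add(Rational(-2402, 3), Mul(340, J), Mul(Rational(1, 3), Pow(J, 2)))) = Add(Rational(-2405, 3), Mul(340, J), Mul(Rational(1, 3), Pow(J, 2))))
Pow(Add(Function('P')(1548), 9002797), -1) = Pow(Add(Add(Rational(-2405, 3), Mul(340, 1548), Mul(Rational(1, 3), Pow(1548, 2))), 9002797), -1) = Pow(Add(Add(Rational(-2405, 3), 526320, Mul(Rational(1, 3), 2396304)), 9002797), -1) = Pow(Add(Add(Rational(-2405, 3), 526320, 798768), 9002797), -1) = Pow(Add(Rational(3972859, 3), 9002797), -1) = Pow(Rational(30981250, 3), -1) = Rational(3, 30981250)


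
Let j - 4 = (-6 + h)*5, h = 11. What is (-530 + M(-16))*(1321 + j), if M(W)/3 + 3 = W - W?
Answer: -727650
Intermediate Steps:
M(W) = -9 (M(W) = -9 + 3*(W - W) = -9 + 3*0 = -9 + 0 = -9)
j = 29 (j = 4 + (-6 + 11)*5 = 4 + 5*5 = 4 + 25 = 29)
(-530 + M(-16))*(1321 + j) = (-530 - 9)*(1321 + 29) = -539*1350 = -727650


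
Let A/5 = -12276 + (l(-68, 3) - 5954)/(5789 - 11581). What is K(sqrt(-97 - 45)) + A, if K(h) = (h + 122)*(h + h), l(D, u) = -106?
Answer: -89281897/1448 + 244*I*sqrt(142) ≈ -61659.0 + 2907.6*I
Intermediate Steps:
K(h) = 2*h*(122 + h) (K(h) = (122 + h)*(2*h) = 2*h*(122 + h))
A = -88870665/1448 (A = 5*(-12276 + (-106 - 5954)/(5789 - 11581)) = 5*(-12276 - 6060/(-5792)) = 5*(-12276 - 6060*(-1/5792)) = 5*(-12276 + 1515/1448) = 5*(-17774133/1448) = -88870665/1448 ≈ -61375.)
K(sqrt(-97 - 45)) + A = 2*sqrt(-97 - 45)*(122 + sqrt(-97 - 45)) - 88870665/1448 = 2*sqrt(-142)*(122 + sqrt(-142)) - 88870665/1448 = 2*(I*sqrt(142))*(122 + I*sqrt(142)) - 88870665/1448 = 2*I*sqrt(142)*(122 + I*sqrt(142)) - 88870665/1448 = -88870665/1448 + 2*I*sqrt(142)*(122 + I*sqrt(142))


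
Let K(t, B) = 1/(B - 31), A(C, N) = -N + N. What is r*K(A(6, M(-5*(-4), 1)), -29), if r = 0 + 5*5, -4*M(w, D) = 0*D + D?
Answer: -5/12 ≈ -0.41667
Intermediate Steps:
M(w, D) = -D/4 (M(w, D) = -(0*D + D)/4 = -(0 + D)/4 = -D/4)
A(C, N) = 0
K(t, B) = 1/(-31 + B)
r = 25 (r = 0 + 25 = 25)
r*K(A(6, M(-5*(-4), 1)), -29) = 25/(-31 - 29) = 25/(-60) = 25*(-1/60) = -5/12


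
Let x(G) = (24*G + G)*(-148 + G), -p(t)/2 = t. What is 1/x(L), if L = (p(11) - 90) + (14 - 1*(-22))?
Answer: 1/425600 ≈ 2.3496e-6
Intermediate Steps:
p(t) = -2*t
L = -76 (L = (-2*11 - 90) + (14 - 1*(-22)) = (-22 - 90) + (14 + 22) = -112 + 36 = -76)
x(G) = 25*G*(-148 + G) (x(G) = (25*G)*(-148 + G) = 25*G*(-148 + G))
1/x(L) = 1/(25*(-76)*(-148 - 76)) = 1/(25*(-76)*(-224)) = 1/425600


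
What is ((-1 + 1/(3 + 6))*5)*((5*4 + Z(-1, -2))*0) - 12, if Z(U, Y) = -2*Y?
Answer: -12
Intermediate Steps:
((-1 + 1/(3 + 6))*5)*((5*4 + Z(-1, -2))*0) - 12 = ((-1 + 1/(3 + 6))*5)*((5*4 - 2*(-2))*0) - 12 = ((-1 + 1/9)*5)*((20 + 4)*0) - 12 = ((-1 + ⅑)*5)*(24*0) - 12 = -8/9*5*0 - 12 = -40/9*0 - 12 = 0 - 12 = -12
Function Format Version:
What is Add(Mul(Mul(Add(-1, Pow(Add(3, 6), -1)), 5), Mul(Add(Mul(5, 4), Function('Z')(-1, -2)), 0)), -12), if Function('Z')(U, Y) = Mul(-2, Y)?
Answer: -12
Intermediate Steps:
Add(Mul(Mul(Add(-1, Pow(Add(3, 6), -1)), 5), Mul(Add(Mul(5, 4), Function('Z')(-1, -2)), 0)), -12) = Add(Mul(Mul(Add(-1, Pow(Add(3, 6), -1)), 5), Mul(Add(Mul(5, 4), Mul(-2, -2)), 0)), -12) = Add(Mul(Mul(Add(-1, Pow(9, -1)), 5), Mul(Add(20, 4), 0)), -12) = Add(Mul(Mul(Add(-1, Rational(1, 9)), 5), Mul(24, 0)), -12) = Add(Mul(Mul(Rational(-8, 9), 5), 0), -12) = Add(Mul(Rational(-40, 9), 0), -12) = Add(0, -12) = -12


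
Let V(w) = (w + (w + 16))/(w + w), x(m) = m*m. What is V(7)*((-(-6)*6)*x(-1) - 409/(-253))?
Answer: 142755/1771 ≈ 80.607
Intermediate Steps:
x(m) = m**2
V(w) = (16 + 2*w)/(2*w) (V(w) = (w + (16 + w))/((2*w)) = (16 + 2*w)*(1/(2*w)) = (16 + 2*w)/(2*w))
V(7)*((-(-6)*6)*x(-1) - 409/(-253)) = ((8 + 7)/7)*(-(-6)*6*(-1)**2 - 409/(-253)) = ((1/7)*15)*(-6*(-6)*1 - 409*(-1/253)) = 15*(36*1 + 409/253)/7 = 15*(36 + 409/253)/7 = (15/7)*(9517/253) = 142755/1771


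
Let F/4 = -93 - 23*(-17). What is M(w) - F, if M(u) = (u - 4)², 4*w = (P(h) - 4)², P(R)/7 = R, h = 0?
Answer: -1192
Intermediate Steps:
P(R) = 7*R
w = 4 (w = (7*0 - 4)²/4 = (0 - 4)²/4 = (¼)*(-4)² = (¼)*16 = 4)
F = 1192 (F = 4*(-93 - 23*(-17)) = 4*(-93 + 391) = 4*298 = 1192)
M(u) = (-4 + u)²
M(w) - F = (-4 + 4)² - 1*1192 = 0² - 1192 = 0 - 1192 = -1192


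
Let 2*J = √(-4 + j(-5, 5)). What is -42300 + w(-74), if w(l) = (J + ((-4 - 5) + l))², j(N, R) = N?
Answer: -141653/4 - 249*I ≈ -35413.0 - 249.0*I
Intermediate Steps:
J = 3*I/2 (J = √(-4 - 5)/2 = √(-9)/2 = (3*I)/2 = 3*I/2 ≈ 1.5*I)
w(l) = (-9 + l + 3*I/2)² (w(l) = (3*I/2 + ((-4 - 5) + l))² = (3*I/2 + (-9 + l))² = (-9 + l + 3*I/2)²)
-42300 + w(-74) = -42300 + (-18 + 2*(-74) + 3*I)²/4 = -42300 + (-18 - 148 + 3*I)²/4 = -42300 + (-166 + 3*I)²/4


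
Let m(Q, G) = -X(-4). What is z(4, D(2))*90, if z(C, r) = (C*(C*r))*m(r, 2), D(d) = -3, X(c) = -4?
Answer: -17280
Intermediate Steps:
m(Q, G) = 4 (m(Q, G) = -1*(-4) = 4)
z(C, r) = 4*r*C**2 (z(C, r) = (C*(C*r))*4 = (r*C**2)*4 = 4*r*C**2)
z(4, D(2))*90 = (4*(-3)*4**2)*90 = (4*(-3)*16)*90 = -192*90 = -17280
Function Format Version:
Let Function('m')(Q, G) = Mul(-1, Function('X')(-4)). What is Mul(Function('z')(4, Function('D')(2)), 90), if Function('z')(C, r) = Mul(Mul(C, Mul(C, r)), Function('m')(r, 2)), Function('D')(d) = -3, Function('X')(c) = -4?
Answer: -17280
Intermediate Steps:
Function('m')(Q, G) = 4 (Function('m')(Q, G) = Mul(-1, -4) = 4)
Function('z')(C, r) = Mul(4, r, Pow(C, 2)) (Function('z')(C, r) = Mul(Mul(C, Mul(C, r)), 4) = Mul(Mul(r, Pow(C, 2)), 4) = Mul(4, r, Pow(C, 2)))
Mul(Function('z')(4, Function('D')(2)), 90) = Mul(Mul(4, -3, Pow(4, 2)), 90) = Mul(Mul(4, -3, 16), 90) = Mul(-192, 90) = -17280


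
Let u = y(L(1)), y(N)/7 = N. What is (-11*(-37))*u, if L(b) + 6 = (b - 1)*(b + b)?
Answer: -17094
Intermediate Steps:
L(b) = -6 + 2*b*(-1 + b) (L(b) = -6 + (b - 1)*(b + b) = -6 + (-1 + b)*(2*b) = -6 + 2*b*(-1 + b))
y(N) = 7*N
u = -42 (u = 7*(-6 - 2*1 + 2*1**2) = 7*(-6 - 2 + 2*1) = 7*(-6 - 2 + 2) = 7*(-6) = -42)
(-11*(-37))*u = -11*(-37)*(-42) = 407*(-42) = -17094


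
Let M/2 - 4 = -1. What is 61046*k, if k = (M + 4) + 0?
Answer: 610460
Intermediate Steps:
M = 6 (M = 8 + 2*(-1) = 8 - 2 = 6)
k = 10 (k = (6 + 4) + 0 = 10 + 0 = 10)
61046*k = 61046*10 = 610460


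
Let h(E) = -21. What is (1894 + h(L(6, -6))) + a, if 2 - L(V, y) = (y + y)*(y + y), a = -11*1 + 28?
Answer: 1890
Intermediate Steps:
a = 17 (a = -11 + 28 = 17)
L(V, y) = 2 - 4*y² (L(V, y) = 2 - (y + y)*(y + y) = 2 - 2*y*2*y = 2 - 4*y²)
(1894 + h(L(6, -6))) + a = (1894 - 21) + 17 = 1873 + 17 = 1890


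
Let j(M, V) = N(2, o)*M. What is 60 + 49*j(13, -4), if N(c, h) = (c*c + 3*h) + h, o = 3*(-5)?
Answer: -35612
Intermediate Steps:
o = -15
N(c, h) = c² + 4*h (N(c, h) = (c² + 3*h) + h = c² + 4*h)
j(M, V) = -56*M (j(M, V) = (2² + 4*(-15))*M = (4 - 60)*M = -56*M)
60 + 49*j(13, -4) = 60 + 49*(-56*13) = 60 + 49*(-728) = 60 - 35672 = -35612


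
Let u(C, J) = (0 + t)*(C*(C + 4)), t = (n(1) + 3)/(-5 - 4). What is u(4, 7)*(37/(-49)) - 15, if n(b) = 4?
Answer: 239/63 ≈ 3.7937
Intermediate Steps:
t = -7/9 (t = (4 + 3)/(-5 - 4) = 7/(-9) = 7*(-⅑) = -7/9 ≈ -0.77778)
u(C, J) = -7*C*(4 + C)/9 (u(C, J) = (0 - 7/9)*(C*(C + 4)) = -7*C*(4 + C)/9)
u(4, 7)*(37/(-49)) - 15 = (-7/9*4*(4 + 4))*(37/(-49)) - 15 = (-7/9*4*8)*(37*(-1/49)) - 15 = -224/9*(-37/49) - 15 = 1184/63 - 15 = 239/63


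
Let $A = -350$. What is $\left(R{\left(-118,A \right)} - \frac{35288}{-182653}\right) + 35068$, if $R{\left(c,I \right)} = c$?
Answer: $\frac{6383757638}{182653} \approx 34950.0$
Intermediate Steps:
$\left(R{\left(-118,A \right)} - \frac{35288}{-182653}\right) + 35068 = \left(-118 - \frac{35288}{-182653}\right) + 35068 = \left(-118 - - \frac{35288}{182653}\right) + 35068 = \left(-118 + \frac{35288}{182653}\right) + 35068 = - \frac{21517766}{182653} + 35068 = \frac{6383757638}{182653}$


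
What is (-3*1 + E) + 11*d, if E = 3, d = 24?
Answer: 264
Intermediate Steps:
(-3*1 + E) + 11*d = (-3*1 + 3) + 11*24 = (-3 + 3) + 264 = 0 + 264 = 264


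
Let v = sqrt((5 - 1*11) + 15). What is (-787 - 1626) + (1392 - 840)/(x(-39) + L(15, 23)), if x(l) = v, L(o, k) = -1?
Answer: -2137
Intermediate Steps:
v = 3 (v = sqrt((5 - 11) + 15) = sqrt(-6 + 15) = sqrt(9) = 3)
x(l) = 3
(-787 - 1626) + (1392 - 840)/(x(-39) + L(15, 23)) = (-787 - 1626) + (1392 - 840)/(3 - 1) = -2413 + 552/2 = -2413 + 552*(1/2) = -2413 + 276 = -2137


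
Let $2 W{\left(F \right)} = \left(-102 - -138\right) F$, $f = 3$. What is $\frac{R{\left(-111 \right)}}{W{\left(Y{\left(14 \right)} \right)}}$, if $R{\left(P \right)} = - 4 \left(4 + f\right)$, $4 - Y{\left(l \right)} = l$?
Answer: $\frac{7}{45} \approx 0.15556$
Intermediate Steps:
$Y{\left(l \right)} = 4 - l$
$R{\left(P \right)} = -28$ ($R{\left(P \right)} = - 4 \left(4 + 3\right) = \left(-4\right) 7 = -28$)
$W{\left(F \right)} = 18 F$ ($W{\left(F \right)} = \frac{\left(-102 - -138\right) F}{2} = \frac{\left(-102 + 138\right) F}{2} = \frac{36 F}{2} = 18 F$)
$\frac{R{\left(-111 \right)}}{W{\left(Y{\left(14 \right)} \right)}} = - \frac{28}{18 \left(4 - 14\right)} = - \frac{28}{18 \left(-10\right)} = - \frac{28}{-180} = \left(-28\right) \left(- \frac{1}{180}\right) = \frac{7}{45}$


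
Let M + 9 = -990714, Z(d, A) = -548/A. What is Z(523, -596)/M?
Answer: -137/147617727 ≈ -9.2807e-7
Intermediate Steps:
M = -990723 (M = -9 - 990714 = -990723)
Z(523, -596)/M = -548/(-596)/(-990723) = -548*(-1/596)*(-1/990723) = (137/149)*(-1/990723) = -137/147617727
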